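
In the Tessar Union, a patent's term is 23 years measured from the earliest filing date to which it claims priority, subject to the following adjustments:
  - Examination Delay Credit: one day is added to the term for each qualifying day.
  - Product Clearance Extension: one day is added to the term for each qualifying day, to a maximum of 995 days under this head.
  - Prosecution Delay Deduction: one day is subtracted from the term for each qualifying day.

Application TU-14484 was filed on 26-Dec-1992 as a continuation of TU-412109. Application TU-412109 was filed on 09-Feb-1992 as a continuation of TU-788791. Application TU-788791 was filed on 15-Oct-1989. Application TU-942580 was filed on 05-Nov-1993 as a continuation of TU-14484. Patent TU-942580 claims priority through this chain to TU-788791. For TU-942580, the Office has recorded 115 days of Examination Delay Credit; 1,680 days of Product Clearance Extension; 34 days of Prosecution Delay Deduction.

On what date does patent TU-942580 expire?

Earliest priority filing: 15 October 1989.
Base term: 15 October 1989 + 23 years → 15 October 2012.
Examination Delay Credit: +115 days → 7 February 2013.
Product Clearance Extension: 1680 days claimed exceeds the 995-day cap, so +995 days → 30 October 2015.
Prosecution Delay Deduction: −34 days → 26 September 2015.

2015-09-26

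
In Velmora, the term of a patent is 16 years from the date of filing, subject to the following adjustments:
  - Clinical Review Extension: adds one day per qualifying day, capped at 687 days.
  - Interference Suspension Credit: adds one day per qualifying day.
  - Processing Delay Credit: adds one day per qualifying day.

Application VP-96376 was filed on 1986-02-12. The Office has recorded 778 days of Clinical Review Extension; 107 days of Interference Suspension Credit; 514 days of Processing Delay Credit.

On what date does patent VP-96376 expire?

Base term: filing date + 16 years → 12 February 2002.
Clinical Review Extension: 778 days claimed exceeds the 687-day cap, so +687 days → 31 December 2003.
Interference Suspension Credit: +107 days → 16 April 2004.
Processing Delay Credit: +514 days → 12 September 2005.

September 12, 2005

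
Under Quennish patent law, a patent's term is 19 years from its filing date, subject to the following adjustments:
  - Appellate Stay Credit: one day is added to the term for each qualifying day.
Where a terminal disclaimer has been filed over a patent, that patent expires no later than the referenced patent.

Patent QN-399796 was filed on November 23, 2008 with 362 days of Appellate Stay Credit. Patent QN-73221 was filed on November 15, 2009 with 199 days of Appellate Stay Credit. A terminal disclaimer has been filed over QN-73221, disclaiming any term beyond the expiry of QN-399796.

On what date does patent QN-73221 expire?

Natural term of QN-73221:
  Base: filing + 19 years → 15 November 2028.
  Appellate Stay Credit: +199 days → 2 June 2029.
Expiry of referenced patent QN-399796:
  Base: filing + 19 years → 23 November 2027.
  Appellate Stay Credit: +362 days → 19 November 2028.
Terminal disclaimer: QN-73221 expires on the earlier of 2 June 2029 and 19 November 2028.

November 19, 2028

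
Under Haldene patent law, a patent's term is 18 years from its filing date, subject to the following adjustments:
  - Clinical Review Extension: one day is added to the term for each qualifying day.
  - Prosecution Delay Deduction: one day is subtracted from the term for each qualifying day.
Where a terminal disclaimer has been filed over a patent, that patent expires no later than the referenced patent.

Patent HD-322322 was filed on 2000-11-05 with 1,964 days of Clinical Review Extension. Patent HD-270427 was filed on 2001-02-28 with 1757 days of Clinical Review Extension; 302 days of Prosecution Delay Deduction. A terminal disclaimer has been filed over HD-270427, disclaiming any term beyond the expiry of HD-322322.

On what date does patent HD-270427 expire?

2023-02-22

Natural term of HD-270427:
  Base: filing + 18 years → 28 February 2019.
  Clinical Review Extension: +1757 days → 21 December 2023.
  Prosecution Delay Deduction: −302 days → 22 February 2023.
Expiry of referenced patent HD-322322:
  Base: filing + 18 years → 5 November 2018.
  Clinical Review Extension: +1964 days → 22 March 2024.
Terminal disclaimer: HD-270427 expires on the earlier of 22 February 2023 and 22 March 2024.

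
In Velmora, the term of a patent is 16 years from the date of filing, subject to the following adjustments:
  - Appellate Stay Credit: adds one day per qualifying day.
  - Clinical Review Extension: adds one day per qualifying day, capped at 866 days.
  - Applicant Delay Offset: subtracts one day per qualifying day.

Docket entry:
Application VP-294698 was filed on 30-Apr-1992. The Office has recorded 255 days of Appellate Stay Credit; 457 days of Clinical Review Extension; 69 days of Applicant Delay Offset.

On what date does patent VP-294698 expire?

February 2, 2010

Base term: filing date + 16 years → 30 April 2008.
Appellate Stay Credit: +255 days → 10 January 2009.
Clinical Review Extension: 457 days (within the 866-day cap) → +457 days → 12 April 2010.
Applicant Delay Offset: −69 days → 2 February 2010.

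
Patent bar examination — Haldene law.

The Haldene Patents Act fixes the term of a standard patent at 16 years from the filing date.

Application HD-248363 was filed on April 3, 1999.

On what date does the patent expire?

Filing date + 16 years → 3 April 2015.

2015-04-03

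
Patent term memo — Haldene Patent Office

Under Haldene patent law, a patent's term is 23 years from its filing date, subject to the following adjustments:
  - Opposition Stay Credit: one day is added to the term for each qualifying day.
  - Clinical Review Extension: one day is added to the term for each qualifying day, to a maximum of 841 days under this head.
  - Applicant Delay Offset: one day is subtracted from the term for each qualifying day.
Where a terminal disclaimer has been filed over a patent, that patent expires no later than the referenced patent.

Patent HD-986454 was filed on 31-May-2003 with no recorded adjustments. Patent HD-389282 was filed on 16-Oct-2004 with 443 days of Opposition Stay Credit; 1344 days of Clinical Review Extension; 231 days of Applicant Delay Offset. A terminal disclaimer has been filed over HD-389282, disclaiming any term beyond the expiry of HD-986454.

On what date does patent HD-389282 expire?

Natural term of HD-389282:
  Base: filing + 23 years → 16 October 2027.
  Opposition Stay Credit: +443 days → 1 January 2029.
  Clinical Review Extension: 1344 days claimed exceeds the 841-day cap, so +841 days → 22 April 2031.
  Applicant Delay Offset: −231 days → 3 September 2030.
Expiry of referenced patent HD-986454:
  Base: filing + 23 years → 31 May 2026.
Terminal disclaimer: HD-389282 expires on the earlier of 3 September 2030 and 31 May 2026.

2026-05-31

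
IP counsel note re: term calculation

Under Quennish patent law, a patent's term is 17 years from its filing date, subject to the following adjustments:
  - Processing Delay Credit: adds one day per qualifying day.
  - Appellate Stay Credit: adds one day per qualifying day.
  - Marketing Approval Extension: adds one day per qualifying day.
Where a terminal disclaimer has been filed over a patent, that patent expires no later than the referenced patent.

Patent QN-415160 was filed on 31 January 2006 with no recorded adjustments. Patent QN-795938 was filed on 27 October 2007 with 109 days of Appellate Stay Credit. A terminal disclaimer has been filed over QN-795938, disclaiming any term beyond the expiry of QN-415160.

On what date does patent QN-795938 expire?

2023-01-31

Natural term of QN-795938:
  Base: filing + 17 years → 27 October 2024.
  Appellate Stay Credit: +109 days → 13 February 2025.
Expiry of referenced patent QN-415160:
  Base: filing + 17 years → 31 January 2023.
Terminal disclaimer: QN-795938 expires on the earlier of 13 February 2025 and 31 January 2023.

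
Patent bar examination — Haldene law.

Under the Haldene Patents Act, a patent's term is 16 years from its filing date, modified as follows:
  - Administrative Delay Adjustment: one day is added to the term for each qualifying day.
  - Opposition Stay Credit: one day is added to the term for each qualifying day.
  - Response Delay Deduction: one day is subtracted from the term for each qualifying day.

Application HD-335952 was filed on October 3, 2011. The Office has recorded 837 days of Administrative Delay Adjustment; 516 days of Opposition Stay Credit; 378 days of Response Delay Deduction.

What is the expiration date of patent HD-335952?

2030-06-04

Base term: filing date + 16 years → 3 October 2027.
Administrative Delay Adjustment: +837 days → 17 January 2030.
Opposition Stay Credit: +516 days → 17 June 2031.
Response Delay Deduction: −378 days → 4 June 2030.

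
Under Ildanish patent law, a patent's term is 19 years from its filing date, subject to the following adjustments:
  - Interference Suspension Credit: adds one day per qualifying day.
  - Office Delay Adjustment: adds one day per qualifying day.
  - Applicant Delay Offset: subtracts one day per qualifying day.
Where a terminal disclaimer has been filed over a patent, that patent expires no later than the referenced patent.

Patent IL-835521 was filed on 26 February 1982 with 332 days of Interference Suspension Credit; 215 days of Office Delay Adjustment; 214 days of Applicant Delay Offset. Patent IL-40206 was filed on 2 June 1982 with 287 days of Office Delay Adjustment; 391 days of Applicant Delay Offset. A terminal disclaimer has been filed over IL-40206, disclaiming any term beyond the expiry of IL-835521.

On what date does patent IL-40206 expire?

2001-02-18

Natural term of IL-40206:
  Base: filing + 19 years → 2 June 2001.
  Office Delay Adjustment: +287 days → 16 March 2002.
  Applicant Delay Offset: −391 days → 18 February 2001.
Expiry of referenced patent IL-835521:
  Base: filing + 19 years → 26 February 2001.
  Interference Suspension Credit: +332 days → 24 January 2002.
  Office Delay Adjustment: +215 days → 27 August 2002.
  Applicant Delay Offset: −214 days → 25 January 2002.
Terminal disclaimer: IL-40206 expires on the earlier of 18 February 2001 and 25 January 2002.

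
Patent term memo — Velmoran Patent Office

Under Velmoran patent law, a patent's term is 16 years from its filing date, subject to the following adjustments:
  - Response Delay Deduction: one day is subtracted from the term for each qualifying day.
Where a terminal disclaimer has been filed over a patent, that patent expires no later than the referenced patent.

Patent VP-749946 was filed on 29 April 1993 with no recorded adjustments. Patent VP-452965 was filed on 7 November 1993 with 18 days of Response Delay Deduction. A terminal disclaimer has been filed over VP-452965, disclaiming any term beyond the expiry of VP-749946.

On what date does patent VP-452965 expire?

Natural term of VP-452965:
  Base: filing + 16 years → 7 November 2009.
  Response Delay Deduction: −18 days → 20 October 2009.
Expiry of referenced patent VP-749946:
  Base: filing + 16 years → 29 April 2009.
Terminal disclaimer: VP-452965 expires on the earlier of 20 October 2009 and 29 April 2009.

2009-04-29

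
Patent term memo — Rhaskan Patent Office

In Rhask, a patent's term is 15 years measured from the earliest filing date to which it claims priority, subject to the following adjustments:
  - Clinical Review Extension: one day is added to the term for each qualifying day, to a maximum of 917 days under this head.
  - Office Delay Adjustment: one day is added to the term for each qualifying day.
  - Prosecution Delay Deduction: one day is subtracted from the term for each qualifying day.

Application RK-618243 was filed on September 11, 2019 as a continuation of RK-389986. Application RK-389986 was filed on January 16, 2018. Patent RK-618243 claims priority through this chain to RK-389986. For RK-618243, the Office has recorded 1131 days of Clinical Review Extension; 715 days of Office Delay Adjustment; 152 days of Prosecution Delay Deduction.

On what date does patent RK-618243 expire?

Earliest priority filing: 16 January 2018.
Base term: 16 January 2018 + 15 years → 16 January 2033.
Clinical Review Extension: 1131 days claimed exceeds the 917-day cap, so +917 days → 22 July 2035.
Office Delay Adjustment: +715 days → 6 July 2037.
Prosecution Delay Deduction: −152 days → 4 February 2037.

February 4, 2037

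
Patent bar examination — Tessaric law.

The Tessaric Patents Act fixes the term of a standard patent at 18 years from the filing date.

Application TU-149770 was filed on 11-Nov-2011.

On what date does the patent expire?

Filing date + 18 years → 11 November 2029.

November 11, 2029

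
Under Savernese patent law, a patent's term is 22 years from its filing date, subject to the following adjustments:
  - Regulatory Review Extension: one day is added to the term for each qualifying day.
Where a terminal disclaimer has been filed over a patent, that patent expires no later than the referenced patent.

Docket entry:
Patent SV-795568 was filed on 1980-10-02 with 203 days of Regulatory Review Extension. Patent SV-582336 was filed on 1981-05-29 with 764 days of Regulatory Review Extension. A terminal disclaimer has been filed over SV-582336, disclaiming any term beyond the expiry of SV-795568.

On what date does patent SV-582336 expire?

Natural term of SV-582336:
  Base: filing + 22 years → 29 May 2003.
  Regulatory Review Extension: +764 days → 1 July 2005.
Expiry of referenced patent SV-795568:
  Base: filing + 22 years → 2 October 2002.
  Regulatory Review Extension: +203 days → 23 April 2003.
Terminal disclaimer: SV-582336 expires on the earlier of 1 July 2005 and 23 April 2003.

2003-04-23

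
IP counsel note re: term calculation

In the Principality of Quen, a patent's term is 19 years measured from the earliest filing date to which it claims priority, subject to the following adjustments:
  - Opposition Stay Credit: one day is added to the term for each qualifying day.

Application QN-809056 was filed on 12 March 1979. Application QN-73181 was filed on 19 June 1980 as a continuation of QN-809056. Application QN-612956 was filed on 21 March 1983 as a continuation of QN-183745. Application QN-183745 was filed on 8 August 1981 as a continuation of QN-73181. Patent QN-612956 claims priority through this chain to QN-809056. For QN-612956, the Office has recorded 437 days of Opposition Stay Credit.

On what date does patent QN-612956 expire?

Earliest priority filing: 12 March 1979.
Base term: 12 March 1979 + 19 years → 12 March 1998.
Opposition Stay Credit: +437 days → 23 May 1999.

May 23, 1999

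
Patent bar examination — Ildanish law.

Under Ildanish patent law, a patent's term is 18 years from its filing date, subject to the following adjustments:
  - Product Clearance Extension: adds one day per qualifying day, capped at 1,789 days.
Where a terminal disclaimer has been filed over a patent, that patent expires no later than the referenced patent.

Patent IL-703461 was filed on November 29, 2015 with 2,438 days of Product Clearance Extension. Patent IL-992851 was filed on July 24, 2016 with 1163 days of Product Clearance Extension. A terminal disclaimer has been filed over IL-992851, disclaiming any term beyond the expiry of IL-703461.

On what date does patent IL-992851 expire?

September 29, 2037

Natural term of IL-992851:
  Base: filing + 18 years → 24 July 2034.
  Product Clearance Extension: 1163 days (within the 1789-day cap) → +1163 days → 29 September 2037.
Expiry of referenced patent IL-703461:
  Base: filing + 18 years → 29 November 2033.
  Product Clearance Extension: 2438 days claimed exceeds the 1789-day cap, so +1789 days → 23 October 2038.
Terminal disclaimer: IL-992851 expires on the earlier of 29 September 2037 and 23 October 2038.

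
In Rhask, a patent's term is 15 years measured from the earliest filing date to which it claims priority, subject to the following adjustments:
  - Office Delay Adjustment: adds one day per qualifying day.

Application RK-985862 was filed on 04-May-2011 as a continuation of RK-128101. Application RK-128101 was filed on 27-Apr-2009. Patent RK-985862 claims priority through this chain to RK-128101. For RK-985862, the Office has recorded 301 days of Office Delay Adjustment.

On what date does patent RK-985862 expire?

2025-02-22

Earliest priority filing: 27 April 2009.
Base term: 27 April 2009 + 15 years → 27 April 2024.
Office Delay Adjustment: +301 days → 22 February 2025.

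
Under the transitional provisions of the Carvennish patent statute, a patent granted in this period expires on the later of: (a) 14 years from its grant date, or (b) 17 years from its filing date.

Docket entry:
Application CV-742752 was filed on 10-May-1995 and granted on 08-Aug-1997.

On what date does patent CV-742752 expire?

May 10, 2012

(a) grant + 14 years → 8 August 2011.
(b) filing + 17 years → 10 May 2012.
Later of the two: 10 May 2012.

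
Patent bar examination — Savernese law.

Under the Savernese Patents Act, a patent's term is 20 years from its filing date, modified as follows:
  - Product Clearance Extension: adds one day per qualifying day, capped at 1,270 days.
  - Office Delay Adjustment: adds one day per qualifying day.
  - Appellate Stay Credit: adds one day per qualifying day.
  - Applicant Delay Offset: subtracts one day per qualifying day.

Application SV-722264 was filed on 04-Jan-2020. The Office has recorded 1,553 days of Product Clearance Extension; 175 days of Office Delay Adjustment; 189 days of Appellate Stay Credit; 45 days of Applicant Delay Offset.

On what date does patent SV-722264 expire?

2044-05-11

Base term: filing date + 20 years → 4 January 2040.
Product Clearance Extension: 1553 days claimed exceeds the 1270-day cap, so +1270 days → 27 June 2043.
Office Delay Adjustment: +175 days → 19 December 2043.
Appellate Stay Credit: +189 days → 25 June 2044.
Applicant Delay Offset: −45 days → 11 May 2044.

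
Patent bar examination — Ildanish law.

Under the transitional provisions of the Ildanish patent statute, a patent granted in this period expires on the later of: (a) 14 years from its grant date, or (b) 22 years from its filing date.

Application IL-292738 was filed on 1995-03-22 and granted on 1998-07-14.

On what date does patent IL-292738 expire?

(a) grant + 14 years → 14 July 2012.
(b) filing + 22 years → 22 March 2017.
Later of the two: 22 March 2017.

March 22, 2017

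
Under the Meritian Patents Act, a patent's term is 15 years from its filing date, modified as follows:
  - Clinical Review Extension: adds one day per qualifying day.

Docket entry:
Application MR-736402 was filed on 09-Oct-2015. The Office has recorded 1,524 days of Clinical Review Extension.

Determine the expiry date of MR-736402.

Base term: filing date + 15 years → 9 October 2030.
Clinical Review Extension: +1524 days → 11 December 2034.

2034-12-11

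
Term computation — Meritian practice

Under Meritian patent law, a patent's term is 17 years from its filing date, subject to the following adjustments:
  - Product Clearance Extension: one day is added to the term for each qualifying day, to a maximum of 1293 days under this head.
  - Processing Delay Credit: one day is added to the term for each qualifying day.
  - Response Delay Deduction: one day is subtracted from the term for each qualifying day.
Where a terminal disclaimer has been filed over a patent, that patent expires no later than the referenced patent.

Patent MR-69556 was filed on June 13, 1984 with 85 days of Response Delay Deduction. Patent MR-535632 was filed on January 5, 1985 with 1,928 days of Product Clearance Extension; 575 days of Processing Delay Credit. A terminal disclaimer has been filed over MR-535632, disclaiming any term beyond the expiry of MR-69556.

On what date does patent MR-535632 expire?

March 20, 2001

Natural term of MR-535632:
  Base: filing + 17 years → 5 January 2002.
  Product Clearance Extension: 1928 days claimed exceeds the 1293-day cap, so +1293 days → 21 July 2005.
  Processing Delay Credit: +575 days → 16 February 2007.
Expiry of referenced patent MR-69556:
  Base: filing + 17 years → 13 June 2001.
  Response Delay Deduction: −85 days → 20 March 2001.
Terminal disclaimer: MR-535632 expires on the earlier of 16 February 2007 and 20 March 2001.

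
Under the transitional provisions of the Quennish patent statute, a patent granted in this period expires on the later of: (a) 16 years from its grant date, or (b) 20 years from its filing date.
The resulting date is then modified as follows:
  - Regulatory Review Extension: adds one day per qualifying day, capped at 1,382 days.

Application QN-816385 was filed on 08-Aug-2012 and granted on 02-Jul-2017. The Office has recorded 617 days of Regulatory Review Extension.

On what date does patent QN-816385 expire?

(a) grant + 16 years → 2 July 2033.
(b) filing + 20 years → 8 August 2032.
Later of the two: 2 July 2033.
Regulatory Review Extension: 617 days (within the 1382-day cap) → +617 days → 11 March 2035.

March 11, 2035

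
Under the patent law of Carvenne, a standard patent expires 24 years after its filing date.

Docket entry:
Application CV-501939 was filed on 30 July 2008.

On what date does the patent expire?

2032-07-30

Filing date + 24 years → 30 July 2032.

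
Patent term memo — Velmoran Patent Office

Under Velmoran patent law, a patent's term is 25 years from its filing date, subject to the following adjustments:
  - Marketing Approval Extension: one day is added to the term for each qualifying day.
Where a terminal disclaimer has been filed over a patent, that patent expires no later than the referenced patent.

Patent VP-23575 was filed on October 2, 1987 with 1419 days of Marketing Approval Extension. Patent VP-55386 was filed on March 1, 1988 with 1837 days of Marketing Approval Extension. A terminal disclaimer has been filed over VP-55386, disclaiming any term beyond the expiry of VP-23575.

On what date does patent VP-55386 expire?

August 21, 2016

Natural term of VP-55386:
  Base: filing + 25 years → 1 March 2013.
  Marketing Approval Extension: +1837 days → 12 March 2018.
Expiry of referenced patent VP-23575:
  Base: filing + 25 years → 2 October 2012.
  Marketing Approval Extension: +1419 days → 21 August 2016.
Terminal disclaimer: VP-55386 expires on the earlier of 12 March 2018 and 21 August 2016.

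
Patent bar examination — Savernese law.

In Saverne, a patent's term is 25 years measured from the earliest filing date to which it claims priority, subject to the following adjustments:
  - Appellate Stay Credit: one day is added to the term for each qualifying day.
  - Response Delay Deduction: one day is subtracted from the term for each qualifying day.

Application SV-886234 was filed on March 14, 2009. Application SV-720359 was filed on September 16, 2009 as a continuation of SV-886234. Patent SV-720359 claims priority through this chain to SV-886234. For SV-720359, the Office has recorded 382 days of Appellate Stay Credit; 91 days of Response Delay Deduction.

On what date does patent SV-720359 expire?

December 30, 2034

Earliest priority filing: 14 March 2009.
Base term: 14 March 2009 + 25 years → 14 March 2034.
Appellate Stay Credit: +382 days → 31 March 2035.
Response Delay Deduction: −91 days → 30 December 2034.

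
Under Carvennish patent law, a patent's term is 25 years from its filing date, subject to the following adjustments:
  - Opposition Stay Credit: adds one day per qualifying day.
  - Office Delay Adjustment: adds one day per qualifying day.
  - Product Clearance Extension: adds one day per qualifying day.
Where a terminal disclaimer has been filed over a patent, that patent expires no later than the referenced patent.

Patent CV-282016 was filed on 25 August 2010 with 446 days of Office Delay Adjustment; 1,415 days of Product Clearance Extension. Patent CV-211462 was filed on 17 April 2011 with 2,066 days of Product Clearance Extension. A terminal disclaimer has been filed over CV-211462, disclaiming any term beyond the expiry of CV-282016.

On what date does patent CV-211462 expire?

September 28, 2040

Natural term of CV-211462:
  Base: filing + 25 years → 17 April 2036.
  Product Clearance Extension: +2066 days → 13 December 2041.
Expiry of referenced patent CV-282016:
  Base: filing + 25 years → 25 August 2035.
  Office Delay Adjustment: +446 days → 13 November 2036.
  Product Clearance Extension: +1415 days → 28 September 2040.
Terminal disclaimer: CV-211462 expires on the earlier of 13 December 2041 and 28 September 2040.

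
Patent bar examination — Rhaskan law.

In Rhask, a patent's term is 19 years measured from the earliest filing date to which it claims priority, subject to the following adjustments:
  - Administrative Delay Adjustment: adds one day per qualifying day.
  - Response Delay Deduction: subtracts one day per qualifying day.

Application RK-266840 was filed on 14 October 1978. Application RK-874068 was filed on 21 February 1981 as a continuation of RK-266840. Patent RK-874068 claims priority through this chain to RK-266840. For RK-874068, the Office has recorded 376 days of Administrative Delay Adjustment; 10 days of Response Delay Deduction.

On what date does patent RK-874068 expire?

Earliest priority filing: 14 October 1978.
Base term: 14 October 1978 + 19 years → 14 October 1997.
Administrative Delay Adjustment: +376 days → 25 October 1998.
Response Delay Deduction: −10 days → 15 October 1998.

1998-10-15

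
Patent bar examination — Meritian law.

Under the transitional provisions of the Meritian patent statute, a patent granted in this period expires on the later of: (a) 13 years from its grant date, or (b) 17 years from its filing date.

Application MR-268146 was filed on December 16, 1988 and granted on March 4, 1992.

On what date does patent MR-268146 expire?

December 16, 2005

(a) grant + 13 years → 4 March 2005.
(b) filing + 17 years → 16 December 2005.
Later of the two: 16 December 2005.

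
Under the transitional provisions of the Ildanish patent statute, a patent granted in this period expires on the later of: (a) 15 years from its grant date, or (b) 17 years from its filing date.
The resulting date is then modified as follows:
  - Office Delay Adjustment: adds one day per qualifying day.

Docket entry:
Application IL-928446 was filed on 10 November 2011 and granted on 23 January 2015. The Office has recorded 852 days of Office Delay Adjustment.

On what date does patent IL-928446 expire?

May 24, 2032

(a) grant + 15 years → 23 January 2030.
(b) filing + 17 years → 10 November 2028.
Later of the two: 23 January 2030.
Office Delay Adjustment: +852 days → 24 May 2032.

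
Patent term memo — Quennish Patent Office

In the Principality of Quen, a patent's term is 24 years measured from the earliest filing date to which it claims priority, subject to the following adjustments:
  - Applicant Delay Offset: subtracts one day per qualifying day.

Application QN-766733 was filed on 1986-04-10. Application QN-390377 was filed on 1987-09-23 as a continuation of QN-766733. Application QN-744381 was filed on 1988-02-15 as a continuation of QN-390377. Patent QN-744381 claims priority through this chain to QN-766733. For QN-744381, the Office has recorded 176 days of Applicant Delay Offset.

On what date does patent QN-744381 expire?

Earliest priority filing: 10 April 1986.
Base term: 10 April 1986 + 24 years → 10 April 2010.
Applicant Delay Offset: −176 days → 16 October 2009.

October 16, 2009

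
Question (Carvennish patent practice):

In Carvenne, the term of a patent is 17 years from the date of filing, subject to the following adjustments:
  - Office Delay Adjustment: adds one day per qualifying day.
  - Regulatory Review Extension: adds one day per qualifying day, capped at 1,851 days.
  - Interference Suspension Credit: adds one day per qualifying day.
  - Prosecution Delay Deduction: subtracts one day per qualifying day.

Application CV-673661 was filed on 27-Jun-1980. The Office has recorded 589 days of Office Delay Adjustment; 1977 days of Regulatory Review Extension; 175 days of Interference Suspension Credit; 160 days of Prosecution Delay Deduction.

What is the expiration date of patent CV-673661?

Base term: filing date + 17 years → 27 June 1997.
Office Delay Adjustment: +589 days → 6 February 1999.
Regulatory Review Extension: 1977 days claimed exceeds the 1851-day cap, so +1851 days → 2 March 2004.
Interference Suspension Credit: +175 days → 24 August 2004.
Prosecution Delay Deduction: −160 days → 17 March 2004.

2004-03-17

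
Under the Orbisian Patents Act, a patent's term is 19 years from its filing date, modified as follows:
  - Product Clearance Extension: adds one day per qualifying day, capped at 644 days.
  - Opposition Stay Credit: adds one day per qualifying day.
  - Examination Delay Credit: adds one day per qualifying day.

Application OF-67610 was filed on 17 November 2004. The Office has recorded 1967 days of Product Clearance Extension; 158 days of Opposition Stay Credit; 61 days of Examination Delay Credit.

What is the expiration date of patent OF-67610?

Base term: filing date + 19 years → 17 November 2023.
Product Clearance Extension: 1967 days claimed exceeds the 644-day cap, so +644 days → 22 August 2025.
Opposition Stay Credit: +158 days → 27 January 2026.
Examination Delay Credit: +61 days → 29 March 2026.

2026-03-29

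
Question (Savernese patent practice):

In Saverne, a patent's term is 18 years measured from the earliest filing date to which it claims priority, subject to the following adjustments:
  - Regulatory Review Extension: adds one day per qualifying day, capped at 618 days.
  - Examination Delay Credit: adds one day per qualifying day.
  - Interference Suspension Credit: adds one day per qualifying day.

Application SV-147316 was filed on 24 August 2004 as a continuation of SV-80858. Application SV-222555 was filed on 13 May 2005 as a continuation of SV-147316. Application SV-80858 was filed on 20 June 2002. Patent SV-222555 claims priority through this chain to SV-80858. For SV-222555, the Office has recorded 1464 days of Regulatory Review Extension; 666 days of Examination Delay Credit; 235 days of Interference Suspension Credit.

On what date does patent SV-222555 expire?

August 17, 2024

Earliest priority filing: 20 June 2002.
Base term: 20 June 2002 + 18 years → 20 June 2020.
Regulatory Review Extension: 1464 days claimed exceeds the 618-day cap, so +618 days → 28 February 2022.
Examination Delay Credit: +666 days → 26 December 2023.
Interference Suspension Credit: +235 days → 17 August 2024.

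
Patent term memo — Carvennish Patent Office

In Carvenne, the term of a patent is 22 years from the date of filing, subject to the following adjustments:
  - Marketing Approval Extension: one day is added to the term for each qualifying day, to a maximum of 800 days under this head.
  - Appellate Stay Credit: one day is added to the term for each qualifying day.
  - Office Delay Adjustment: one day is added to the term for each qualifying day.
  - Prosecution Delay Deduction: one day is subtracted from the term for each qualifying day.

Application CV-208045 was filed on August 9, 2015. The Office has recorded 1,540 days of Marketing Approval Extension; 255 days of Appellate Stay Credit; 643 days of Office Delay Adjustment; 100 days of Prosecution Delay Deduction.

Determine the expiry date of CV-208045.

Base term: filing date + 22 years → 9 August 2037.
Marketing Approval Extension: 1540 days claimed exceeds the 800-day cap, so +800 days → 18 October 2039.
Appellate Stay Credit: +255 days → 29 June 2040.
Office Delay Adjustment: +643 days → 3 April 2042.
Prosecution Delay Deduction: −100 days → 24 December 2041.

December 24, 2041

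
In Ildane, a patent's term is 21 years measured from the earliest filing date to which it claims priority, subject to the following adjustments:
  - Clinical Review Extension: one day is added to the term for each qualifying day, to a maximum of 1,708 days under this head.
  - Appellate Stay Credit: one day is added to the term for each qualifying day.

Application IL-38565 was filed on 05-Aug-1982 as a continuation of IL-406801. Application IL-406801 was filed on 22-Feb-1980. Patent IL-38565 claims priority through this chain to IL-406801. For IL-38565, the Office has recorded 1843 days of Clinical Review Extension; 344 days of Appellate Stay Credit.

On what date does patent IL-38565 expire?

October 6, 2006

Earliest priority filing: 22 February 1980.
Base term: 22 February 1980 + 21 years → 22 February 2001.
Clinical Review Extension: 1843 days claimed exceeds the 1708-day cap, so +1708 days → 27 October 2005.
Appellate Stay Credit: +344 days → 6 October 2006.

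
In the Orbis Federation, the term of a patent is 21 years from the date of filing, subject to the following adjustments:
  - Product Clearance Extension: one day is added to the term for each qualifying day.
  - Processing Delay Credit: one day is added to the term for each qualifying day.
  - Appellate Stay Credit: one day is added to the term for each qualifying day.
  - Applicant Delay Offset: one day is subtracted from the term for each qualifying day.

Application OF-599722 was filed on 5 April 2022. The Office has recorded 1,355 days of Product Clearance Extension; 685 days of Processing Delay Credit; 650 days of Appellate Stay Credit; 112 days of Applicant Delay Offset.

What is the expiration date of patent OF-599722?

Base term: filing date + 21 years → 5 April 2043.
Product Clearance Extension: +1355 days → 20 December 2046.
Processing Delay Credit: +685 days → 4 November 2048.
Appellate Stay Credit: +650 days → 16 August 2050.
Applicant Delay Offset: −112 days → 26 April 2050.

2050-04-26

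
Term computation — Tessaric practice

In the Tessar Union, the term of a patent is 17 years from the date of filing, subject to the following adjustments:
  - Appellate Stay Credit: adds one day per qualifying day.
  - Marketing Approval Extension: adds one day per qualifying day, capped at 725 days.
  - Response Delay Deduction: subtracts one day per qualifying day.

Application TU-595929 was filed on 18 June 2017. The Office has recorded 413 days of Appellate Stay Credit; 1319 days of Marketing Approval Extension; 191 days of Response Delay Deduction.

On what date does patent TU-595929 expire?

Base term: filing date + 17 years → 18 June 2034.
Appellate Stay Credit: +413 days → 5 August 2035.
Marketing Approval Extension: 1319 days claimed exceeds the 725-day cap, so +725 days → 30 July 2037.
Response Delay Deduction: −191 days → 20 January 2037.

January 20, 2037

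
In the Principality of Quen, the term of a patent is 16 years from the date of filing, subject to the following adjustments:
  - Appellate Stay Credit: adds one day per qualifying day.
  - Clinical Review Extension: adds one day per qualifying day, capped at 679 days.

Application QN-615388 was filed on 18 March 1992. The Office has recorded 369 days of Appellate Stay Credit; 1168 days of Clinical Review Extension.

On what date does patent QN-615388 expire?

Base term: filing date + 16 years → 18 March 2008.
Appellate Stay Credit: +369 days → 22 March 2009.
Clinical Review Extension: 1168 days claimed exceeds the 679-day cap, so +679 days → 30 January 2011.

January 30, 2011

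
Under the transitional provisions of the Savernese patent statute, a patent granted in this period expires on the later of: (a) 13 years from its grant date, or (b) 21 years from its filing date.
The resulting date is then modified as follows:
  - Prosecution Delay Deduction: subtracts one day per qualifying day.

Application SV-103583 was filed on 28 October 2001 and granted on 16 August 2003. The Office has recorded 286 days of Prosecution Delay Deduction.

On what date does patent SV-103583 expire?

(a) grant + 13 years → 16 August 2016.
(b) filing + 21 years → 28 October 2022.
Later of the two: 28 October 2022.
Prosecution Delay Deduction: −286 days → 15 January 2022.

January 15, 2022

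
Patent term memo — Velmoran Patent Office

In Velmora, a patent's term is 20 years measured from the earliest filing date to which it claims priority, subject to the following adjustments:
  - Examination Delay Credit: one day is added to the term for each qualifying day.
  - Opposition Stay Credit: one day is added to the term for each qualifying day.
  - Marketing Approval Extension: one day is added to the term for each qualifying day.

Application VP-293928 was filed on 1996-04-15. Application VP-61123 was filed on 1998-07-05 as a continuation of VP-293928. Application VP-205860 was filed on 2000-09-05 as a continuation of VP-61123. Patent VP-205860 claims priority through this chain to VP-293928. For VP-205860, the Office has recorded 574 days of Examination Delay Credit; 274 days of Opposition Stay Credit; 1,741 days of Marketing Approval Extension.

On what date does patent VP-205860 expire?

May 18, 2023

Earliest priority filing: 15 April 1996.
Base term: 15 April 1996 + 20 years → 15 April 2016.
Examination Delay Credit: +574 days → 10 November 2017.
Opposition Stay Credit: +274 days → 11 August 2018.
Marketing Approval Extension: +1741 days → 18 May 2023.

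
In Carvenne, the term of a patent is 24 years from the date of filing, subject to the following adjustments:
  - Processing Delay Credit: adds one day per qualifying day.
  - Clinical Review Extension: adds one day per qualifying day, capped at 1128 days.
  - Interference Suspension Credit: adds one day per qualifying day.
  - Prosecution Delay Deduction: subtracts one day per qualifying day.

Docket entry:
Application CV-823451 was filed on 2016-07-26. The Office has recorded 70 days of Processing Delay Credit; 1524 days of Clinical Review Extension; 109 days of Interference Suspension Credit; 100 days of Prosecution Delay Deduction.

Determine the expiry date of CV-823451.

Base term: filing date + 24 years → 26 July 2040.
Processing Delay Credit: +70 days → 4 October 2040.
Clinical Review Extension: 1524 days claimed exceeds the 1128-day cap, so +1128 days → 6 November 2043.
Interference Suspension Credit: +109 days → 23 February 2044.
Prosecution Delay Deduction: −100 days → 15 November 2043.

2043-11-15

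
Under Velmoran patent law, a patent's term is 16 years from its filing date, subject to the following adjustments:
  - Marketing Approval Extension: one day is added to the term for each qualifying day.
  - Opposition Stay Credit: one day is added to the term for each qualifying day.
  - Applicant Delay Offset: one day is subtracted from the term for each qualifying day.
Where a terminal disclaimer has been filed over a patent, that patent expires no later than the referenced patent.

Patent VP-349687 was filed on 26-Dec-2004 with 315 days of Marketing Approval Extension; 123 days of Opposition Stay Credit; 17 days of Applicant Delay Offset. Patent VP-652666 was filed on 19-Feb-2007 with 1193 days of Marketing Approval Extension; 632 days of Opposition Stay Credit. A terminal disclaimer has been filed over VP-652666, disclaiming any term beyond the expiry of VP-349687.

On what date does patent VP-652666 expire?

Natural term of VP-652666:
  Base: filing + 16 years → 19 February 2023.
  Marketing Approval Extension: +1193 days → 27 May 2026.
  Opposition Stay Credit: +632 days → 18 February 2028.
Expiry of referenced patent VP-349687:
  Base: filing + 16 years → 26 December 2020.
  Marketing Approval Extension: +315 days → 6 November 2021.
  Opposition Stay Credit: +123 days → 9 March 2022.
  Applicant Delay Offset: −17 days → 20 February 2022.
Terminal disclaimer: VP-652666 expires on the earlier of 18 February 2028 and 20 February 2022.

2022-02-20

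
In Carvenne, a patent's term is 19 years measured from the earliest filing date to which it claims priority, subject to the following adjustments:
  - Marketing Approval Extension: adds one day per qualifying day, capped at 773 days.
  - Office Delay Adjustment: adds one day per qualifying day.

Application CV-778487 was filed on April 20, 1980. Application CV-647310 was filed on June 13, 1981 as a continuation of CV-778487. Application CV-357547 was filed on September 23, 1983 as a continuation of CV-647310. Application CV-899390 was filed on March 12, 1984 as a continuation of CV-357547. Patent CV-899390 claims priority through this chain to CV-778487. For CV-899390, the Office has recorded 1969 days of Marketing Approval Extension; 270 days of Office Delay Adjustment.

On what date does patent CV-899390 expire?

February 26, 2002

Earliest priority filing: 20 April 1980.
Base term: 20 April 1980 + 19 years → 20 April 1999.
Marketing Approval Extension: 1969 days claimed exceeds the 773-day cap, so +773 days → 1 June 2001.
Office Delay Adjustment: +270 days → 26 February 2002.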